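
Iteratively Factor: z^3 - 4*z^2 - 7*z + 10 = (z + 2)*(z^2 - 6*z + 5) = (z - 5)*(z + 2)*(z - 1)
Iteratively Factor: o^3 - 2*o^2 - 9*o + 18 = (o - 2)*(o^2 - 9) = (o - 2)*(o + 3)*(o - 3)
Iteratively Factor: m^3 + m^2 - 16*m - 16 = (m + 1)*(m^2 - 16) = (m - 4)*(m + 1)*(m + 4)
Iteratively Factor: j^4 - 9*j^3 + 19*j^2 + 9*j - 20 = (j - 4)*(j^3 - 5*j^2 - j + 5) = (j - 4)*(j - 1)*(j^2 - 4*j - 5) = (j - 5)*(j - 4)*(j - 1)*(j + 1)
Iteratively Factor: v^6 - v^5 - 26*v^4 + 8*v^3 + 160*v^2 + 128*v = (v + 4)*(v^5 - 5*v^4 - 6*v^3 + 32*v^2 + 32*v) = (v + 1)*(v + 4)*(v^4 - 6*v^3 + 32*v) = (v - 4)*(v + 1)*(v + 4)*(v^3 - 2*v^2 - 8*v) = v*(v - 4)*(v + 1)*(v + 4)*(v^2 - 2*v - 8) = v*(v - 4)^2*(v + 1)*(v + 4)*(v + 2)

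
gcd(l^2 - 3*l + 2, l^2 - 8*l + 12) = l - 2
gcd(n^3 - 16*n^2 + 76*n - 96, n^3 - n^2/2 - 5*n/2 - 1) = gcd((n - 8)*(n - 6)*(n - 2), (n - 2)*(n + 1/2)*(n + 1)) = n - 2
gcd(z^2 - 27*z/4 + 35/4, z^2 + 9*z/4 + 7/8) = 1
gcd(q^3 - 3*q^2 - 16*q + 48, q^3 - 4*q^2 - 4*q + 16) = q - 4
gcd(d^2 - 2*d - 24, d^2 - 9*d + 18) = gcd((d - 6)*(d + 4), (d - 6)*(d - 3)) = d - 6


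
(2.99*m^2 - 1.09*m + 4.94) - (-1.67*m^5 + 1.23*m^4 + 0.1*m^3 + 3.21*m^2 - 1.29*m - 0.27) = 1.67*m^5 - 1.23*m^4 - 0.1*m^3 - 0.22*m^2 + 0.2*m + 5.21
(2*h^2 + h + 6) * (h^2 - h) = 2*h^4 - h^3 + 5*h^2 - 6*h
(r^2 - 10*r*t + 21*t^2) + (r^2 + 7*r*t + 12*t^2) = 2*r^2 - 3*r*t + 33*t^2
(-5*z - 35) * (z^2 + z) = -5*z^3 - 40*z^2 - 35*z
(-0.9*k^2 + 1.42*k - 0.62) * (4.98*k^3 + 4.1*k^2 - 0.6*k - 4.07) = -4.482*k^5 + 3.3816*k^4 + 3.2744*k^3 + 0.269000000000001*k^2 - 5.4074*k + 2.5234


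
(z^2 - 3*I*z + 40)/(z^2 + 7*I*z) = (z^2 - 3*I*z + 40)/(z*(z + 7*I))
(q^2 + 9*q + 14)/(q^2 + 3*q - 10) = (q^2 + 9*q + 14)/(q^2 + 3*q - 10)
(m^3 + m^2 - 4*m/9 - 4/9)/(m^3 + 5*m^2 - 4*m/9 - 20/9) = (m + 1)/(m + 5)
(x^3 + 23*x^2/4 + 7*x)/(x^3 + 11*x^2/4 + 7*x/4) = (x + 4)/(x + 1)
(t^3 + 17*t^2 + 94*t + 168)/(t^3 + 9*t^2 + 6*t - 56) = (t + 6)/(t - 2)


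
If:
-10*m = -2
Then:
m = 1/5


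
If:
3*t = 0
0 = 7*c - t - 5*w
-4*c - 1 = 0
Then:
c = -1/4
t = 0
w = -7/20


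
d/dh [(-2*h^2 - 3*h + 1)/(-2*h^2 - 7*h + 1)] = 4*(2*h^2 + 1)/(4*h^4 + 28*h^3 + 45*h^2 - 14*h + 1)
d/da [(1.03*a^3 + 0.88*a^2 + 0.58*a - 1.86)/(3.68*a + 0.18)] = (7.5808*a^3 + 3.7946*a^2 + 0.3168*a + 6.9492)/(13.5424*a^2 + 1.3248*a + 0.0324)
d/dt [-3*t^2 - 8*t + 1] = -6*t - 8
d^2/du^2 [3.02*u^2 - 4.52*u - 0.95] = 6.04000000000000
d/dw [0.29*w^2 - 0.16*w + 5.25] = 0.58*w - 0.16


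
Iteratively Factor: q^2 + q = (q + 1)*(q)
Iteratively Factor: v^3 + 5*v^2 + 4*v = (v + 1)*(v^2 + 4*v) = (v + 1)*(v + 4)*(v)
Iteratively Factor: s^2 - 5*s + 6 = (s - 2)*(s - 3)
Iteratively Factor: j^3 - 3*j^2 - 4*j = (j)*(j^2 - 3*j - 4) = j*(j + 1)*(j - 4)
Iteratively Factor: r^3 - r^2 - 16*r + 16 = (r + 4)*(r^2 - 5*r + 4) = (r - 4)*(r + 4)*(r - 1)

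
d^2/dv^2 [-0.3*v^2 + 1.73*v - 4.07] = -0.600000000000000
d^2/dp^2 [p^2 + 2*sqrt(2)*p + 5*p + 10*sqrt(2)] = 2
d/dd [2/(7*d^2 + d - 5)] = 2*(-14*d - 1)/(7*d^2 + d - 5)^2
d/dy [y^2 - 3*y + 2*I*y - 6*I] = 2*y - 3 + 2*I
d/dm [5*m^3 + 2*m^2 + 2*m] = 15*m^2 + 4*m + 2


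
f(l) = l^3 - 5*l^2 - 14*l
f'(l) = 3*l^2 - 10*l - 14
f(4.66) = -72.62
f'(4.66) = 4.55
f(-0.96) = 7.95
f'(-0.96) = -1.64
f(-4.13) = -97.91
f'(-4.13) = 78.47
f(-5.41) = -228.94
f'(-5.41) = 127.90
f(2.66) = -53.80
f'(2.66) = -19.37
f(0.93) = -16.54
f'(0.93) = -20.71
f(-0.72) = 7.11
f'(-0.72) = -5.24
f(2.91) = -58.44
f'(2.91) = -17.70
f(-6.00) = -312.00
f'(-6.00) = 154.00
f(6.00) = -48.00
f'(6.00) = 34.00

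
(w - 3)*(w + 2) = w^2 - w - 6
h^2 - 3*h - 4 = (h - 4)*(h + 1)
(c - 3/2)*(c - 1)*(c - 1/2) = c^3 - 3*c^2 + 11*c/4 - 3/4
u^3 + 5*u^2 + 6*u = u*(u + 2)*(u + 3)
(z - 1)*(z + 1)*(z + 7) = z^3 + 7*z^2 - z - 7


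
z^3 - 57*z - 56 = (z - 8)*(z + 1)*(z + 7)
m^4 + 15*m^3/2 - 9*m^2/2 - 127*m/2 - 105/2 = (m - 3)*(m + 1)*(m + 5/2)*(m + 7)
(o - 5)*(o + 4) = o^2 - o - 20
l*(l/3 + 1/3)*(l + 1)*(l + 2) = l^4/3 + 4*l^3/3 + 5*l^2/3 + 2*l/3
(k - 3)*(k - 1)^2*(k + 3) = k^4 - 2*k^3 - 8*k^2 + 18*k - 9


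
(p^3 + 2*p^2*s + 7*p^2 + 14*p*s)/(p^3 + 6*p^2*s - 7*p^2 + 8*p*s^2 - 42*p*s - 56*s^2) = p*(p + 7)/(p^2 + 4*p*s - 7*p - 28*s)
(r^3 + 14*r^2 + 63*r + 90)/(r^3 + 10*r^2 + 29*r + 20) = (r^2 + 9*r + 18)/(r^2 + 5*r + 4)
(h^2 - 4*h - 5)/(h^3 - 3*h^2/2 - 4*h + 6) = 2*(h^2 - 4*h - 5)/(2*h^3 - 3*h^2 - 8*h + 12)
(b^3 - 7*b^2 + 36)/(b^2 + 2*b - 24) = (b^3 - 7*b^2 + 36)/(b^2 + 2*b - 24)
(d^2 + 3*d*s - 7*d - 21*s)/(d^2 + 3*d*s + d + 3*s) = (d - 7)/(d + 1)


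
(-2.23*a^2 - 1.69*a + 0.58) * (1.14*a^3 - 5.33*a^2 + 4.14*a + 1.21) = -2.5422*a^5 + 9.9593*a^4 + 0.4367*a^3 - 12.7863*a^2 + 0.3563*a + 0.7018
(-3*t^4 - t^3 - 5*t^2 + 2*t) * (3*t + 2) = -9*t^5 - 9*t^4 - 17*t^3 - 4*t^2 + 4*t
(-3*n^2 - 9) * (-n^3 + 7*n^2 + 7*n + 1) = 3*n^5 - 21*n^4 - 12*n^3 - 66*n^2 - 63*n - 9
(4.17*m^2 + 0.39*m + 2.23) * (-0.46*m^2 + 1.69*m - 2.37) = -1.9182*m^4 + 6.8679*m^3 - 10.2496*m^2 + 2.8444*m - 5.2851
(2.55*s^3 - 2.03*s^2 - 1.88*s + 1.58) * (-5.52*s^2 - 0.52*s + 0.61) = -14.076*s^5 + 9.8796*s^4 + 12.9887*s^3 - 8.9823*s^2 - 1.9684*s + 0.9638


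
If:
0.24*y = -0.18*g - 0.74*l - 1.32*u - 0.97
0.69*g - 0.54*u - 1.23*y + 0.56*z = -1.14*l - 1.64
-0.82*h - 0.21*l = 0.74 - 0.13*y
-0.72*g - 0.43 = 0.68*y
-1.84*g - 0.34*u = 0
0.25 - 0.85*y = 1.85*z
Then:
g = -0.09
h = -0.49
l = -1.94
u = 0.46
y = -0.54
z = 0.38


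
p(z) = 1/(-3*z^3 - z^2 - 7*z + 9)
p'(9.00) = 0.00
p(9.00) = 0.00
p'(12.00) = 0.00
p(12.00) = 0.00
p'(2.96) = 0.01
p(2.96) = -0.01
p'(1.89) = 0.05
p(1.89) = -0.04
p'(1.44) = 0.19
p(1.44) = -0.08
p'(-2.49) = 0.01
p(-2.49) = 0.02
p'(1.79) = 0.07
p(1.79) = -0.04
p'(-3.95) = 0.00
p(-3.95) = 0.00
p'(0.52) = 0.48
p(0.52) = 0.21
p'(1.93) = 0.05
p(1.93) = -0.03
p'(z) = (9*z^2 + 2*z + 7)/(-3*z^3 - z^2 - 7*z + 9)^2 = (9*z^2 + 2*z + 7)/(3*z^3 + z^2 + 7*z - 9)^2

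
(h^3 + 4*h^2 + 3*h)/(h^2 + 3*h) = h + 1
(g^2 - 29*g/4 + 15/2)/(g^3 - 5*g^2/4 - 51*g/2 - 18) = (4*g - 5)/(4*g^2 + 19*g + 12)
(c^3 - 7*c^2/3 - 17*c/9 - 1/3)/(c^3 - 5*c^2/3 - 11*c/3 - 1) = (c + 1/3)/(c + 1)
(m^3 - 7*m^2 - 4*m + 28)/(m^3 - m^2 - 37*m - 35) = (m^2 - 4)/(m^2 + 6*m + 5)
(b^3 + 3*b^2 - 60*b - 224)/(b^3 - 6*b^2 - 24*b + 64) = (b + 7)/(b - 2)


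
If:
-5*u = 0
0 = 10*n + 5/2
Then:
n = -1/4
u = 0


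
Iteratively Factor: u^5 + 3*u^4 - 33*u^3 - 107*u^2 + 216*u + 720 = (u - 3)*(u^4 + 6*u^3 - 15*u^2 - 152*u - 240) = (u - 3)*(u + 4)*(u^3 + 2*u^2 - 23*u - 60) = (u - 3)*(u + 3)*(u + 4)*(u^2 - u - 20) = (u - 5)*(u - 3)*(u + 3)*(u + 4)*(u + 4)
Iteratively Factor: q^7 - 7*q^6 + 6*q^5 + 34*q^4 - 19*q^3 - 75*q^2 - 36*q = (q - 3)*(q^6 - 4*q^5 - 6*q^4 + 16*q^3 + 29*q^2 + 12*q) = (q - 3)*(q + 1)*(q^5 - 5*q^4 - q^3 + 17*q^2 + 12*q) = (q - 4)*(q - 3)*(q + 1)*(q^4 - q^3 - 5*q^2 - 3*q) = (q - 4)*(q - 3)*(q + 1)^2*(q^3 - 2*q^2 - 3*q) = (q - 4)*(q - 3)^2*(q + 1)^2*(q^2 + q) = (q - 4)*(q - 3)^2*(q + 1)^3*(q)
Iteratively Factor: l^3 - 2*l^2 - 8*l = (l - 4)*(l^2 + 2*l) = (l - 4)*(l + 2)*(l)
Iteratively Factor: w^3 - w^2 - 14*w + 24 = (w + 4)*(w^2 - 5*w + 6) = (w - 3)*(w + 4)*(w - 2)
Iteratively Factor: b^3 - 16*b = (b - 4)*(b^2 + 4*b) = b*(b - 4)*(b + 4)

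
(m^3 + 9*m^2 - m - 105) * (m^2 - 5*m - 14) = m^5 + 4*m^4 - 60*m^3 - 226*m^2 + 539*m + 1470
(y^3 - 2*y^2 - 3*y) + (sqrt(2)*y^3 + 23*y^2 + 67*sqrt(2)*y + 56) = y^3 + sqrt(2)*y^3 + 21*y^2 - 3*y + 67*sqrt(2)*y + 56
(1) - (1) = 0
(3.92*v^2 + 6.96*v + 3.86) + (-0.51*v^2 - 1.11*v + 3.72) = 3.41*v^2 + 5.85*v + 7.58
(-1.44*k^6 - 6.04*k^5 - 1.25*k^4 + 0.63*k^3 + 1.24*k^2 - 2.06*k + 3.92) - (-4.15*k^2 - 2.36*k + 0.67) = -1.44*k^6 - 6.04*k^5 - 1.25*k^4 + 0.63*k^3 + 5.39*k^2 + 0.3*k + 3.25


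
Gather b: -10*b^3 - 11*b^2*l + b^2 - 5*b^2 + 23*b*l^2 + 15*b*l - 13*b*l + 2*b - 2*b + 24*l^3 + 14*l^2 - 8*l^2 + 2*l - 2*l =-10*b^3 + b^2*(-11*l - 4) + b*(23*l^2 + 2*l) + 24*l^3 + 6*l^2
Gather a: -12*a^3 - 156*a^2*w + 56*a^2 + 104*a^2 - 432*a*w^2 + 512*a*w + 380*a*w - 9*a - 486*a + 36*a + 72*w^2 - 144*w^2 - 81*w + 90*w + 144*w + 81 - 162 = -12*a^3 + a^2*(160 - 156*w) + a*(-432*w^2 + 892*w - 459) - 72*w^2 + 153*w - 81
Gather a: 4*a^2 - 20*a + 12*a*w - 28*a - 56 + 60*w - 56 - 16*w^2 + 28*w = 4*a^2 + a*(12*w - 48) - 16*w^2 + 88*w - 112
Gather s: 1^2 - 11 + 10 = 0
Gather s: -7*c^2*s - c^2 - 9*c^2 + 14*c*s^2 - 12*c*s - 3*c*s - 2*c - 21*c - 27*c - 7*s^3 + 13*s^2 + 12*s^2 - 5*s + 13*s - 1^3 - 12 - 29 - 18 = -10*c^2 - 50*c - 7*s^3 + s^2*(14*c + 25) + s*(-7*c^2 - 15*c + 8) - 60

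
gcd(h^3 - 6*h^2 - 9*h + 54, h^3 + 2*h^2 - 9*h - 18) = h^2 - 9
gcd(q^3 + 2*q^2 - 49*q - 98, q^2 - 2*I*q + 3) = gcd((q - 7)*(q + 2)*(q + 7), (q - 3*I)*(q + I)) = 1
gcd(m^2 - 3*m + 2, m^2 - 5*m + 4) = m - 1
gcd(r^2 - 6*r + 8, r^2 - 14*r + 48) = 1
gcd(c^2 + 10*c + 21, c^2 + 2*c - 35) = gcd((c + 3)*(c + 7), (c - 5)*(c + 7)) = c + 7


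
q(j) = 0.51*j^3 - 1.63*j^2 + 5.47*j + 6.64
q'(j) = 1.53*j^2 - 3.26*j + 5.47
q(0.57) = 9.32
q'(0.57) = 4.11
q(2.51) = 18.17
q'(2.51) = 6.93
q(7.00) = 139.99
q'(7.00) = 57.62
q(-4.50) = -97.46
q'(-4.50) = 51.12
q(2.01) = 15.19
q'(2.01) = 5.10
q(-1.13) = -2.36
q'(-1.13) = 11.11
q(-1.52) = -7.23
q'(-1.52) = 13.96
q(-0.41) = 4.09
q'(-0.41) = 7.06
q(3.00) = 22.15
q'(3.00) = 9.46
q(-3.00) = -38.21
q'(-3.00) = 29.02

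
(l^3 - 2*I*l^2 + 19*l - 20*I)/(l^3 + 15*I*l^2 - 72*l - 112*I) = (l^2 - 6*I*l - 5)/(l^2 + 11*I*l - 28)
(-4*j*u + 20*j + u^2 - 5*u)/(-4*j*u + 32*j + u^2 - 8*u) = (u - 5)/(u - 8)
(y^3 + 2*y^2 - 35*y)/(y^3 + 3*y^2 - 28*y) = (y - 5)/(y - 4)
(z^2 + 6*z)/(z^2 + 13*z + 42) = z/(z + 7)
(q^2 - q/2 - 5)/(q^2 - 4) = (q - 5/2)/(q - 2)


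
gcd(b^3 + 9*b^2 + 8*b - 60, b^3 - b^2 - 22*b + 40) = b^2 + 3*b - 10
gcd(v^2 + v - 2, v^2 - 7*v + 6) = v - 1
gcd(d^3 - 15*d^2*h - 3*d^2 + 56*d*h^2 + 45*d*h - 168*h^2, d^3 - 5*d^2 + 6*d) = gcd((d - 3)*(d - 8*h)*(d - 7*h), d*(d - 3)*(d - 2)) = d - 3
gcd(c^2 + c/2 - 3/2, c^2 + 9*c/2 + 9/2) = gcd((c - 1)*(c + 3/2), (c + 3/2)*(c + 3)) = c + 3/2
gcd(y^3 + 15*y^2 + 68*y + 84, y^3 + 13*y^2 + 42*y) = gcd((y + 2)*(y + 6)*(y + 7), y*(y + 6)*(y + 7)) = y^2 + 13*y + 42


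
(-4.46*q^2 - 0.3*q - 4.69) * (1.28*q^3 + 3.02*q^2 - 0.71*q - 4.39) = -5.7088*q^5 - 13.8532*q^4 - 3.7426*q^3 + 5.6286*q^2 + 4.6469*q + 20.5891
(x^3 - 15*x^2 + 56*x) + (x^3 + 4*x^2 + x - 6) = 2*x^3 - 11*x^2 + 57*x - 6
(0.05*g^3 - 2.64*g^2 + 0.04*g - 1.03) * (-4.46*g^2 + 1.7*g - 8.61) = -0.223*g^5 + 11.8594*g^4 - 5.0969*g^3 + 27.3922*g^2 - 2.0954*g + 8.8683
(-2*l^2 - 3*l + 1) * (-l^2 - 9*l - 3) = 2*l^4 + 21*l^3 + 32*l^2 - 3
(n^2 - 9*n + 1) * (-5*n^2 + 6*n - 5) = -5*n^4 + 51*n^3 - 64*n^2 + 51*n - 5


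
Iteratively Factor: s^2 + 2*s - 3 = (s + 3)*(s - 1)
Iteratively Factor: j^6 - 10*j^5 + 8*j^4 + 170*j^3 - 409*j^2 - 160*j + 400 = (j - 1)*(j^5 - 9*j^4 - j^3 + 169*j^2 - 240*j - 400) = (j - 5)*(j - 1)*(j^4 - 4*j^3 - 21*j^2 + 64*j + 80) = (j - 5)*(j - 4)*(j - 1)*(j^3 - 21*j - 20) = (j - 5)*(j - 4)*(j - 1)*(j + 4)*(j^2 - 4*j - 5) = (j - 5)^2*(j - 4)*(j - 1)*(j + 4)*(j + 1)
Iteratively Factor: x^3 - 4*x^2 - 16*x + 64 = (x - 4)*(x^2 - 16) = (x - 4)^2*(x + 4)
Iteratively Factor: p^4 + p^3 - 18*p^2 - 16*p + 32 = (p - 4)*(p^3 + 5*p^2 + 2*p - 8) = (p - 4)*(p + 2)*(p^2 + 3*p - 4) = (p - 4)*(p - 1)*(p + 2)*(p + 4)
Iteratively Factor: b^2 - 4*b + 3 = (b - 1)*(b - 3)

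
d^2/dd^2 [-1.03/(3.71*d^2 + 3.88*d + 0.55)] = (28.354046*d^2 + 29.653288*d - 1.03*(7.42*d + 3.88)*(14.84*d + 7.76) + 4.20343)/(3.71*d^2 + 3.88*d + 0.55)^3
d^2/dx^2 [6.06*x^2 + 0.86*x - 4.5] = 12.1200000000000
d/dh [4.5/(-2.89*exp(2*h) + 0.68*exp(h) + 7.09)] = (26.01*exp(h) - 3.06)*exp(h)/(-2.89*exp(2*h) + 0.68*exp(h) + 7.09)^2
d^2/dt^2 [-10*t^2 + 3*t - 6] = -20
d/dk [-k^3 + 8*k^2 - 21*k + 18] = -3*k^2 + 16*k - 21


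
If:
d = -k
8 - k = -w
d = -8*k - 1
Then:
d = 1/7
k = -1/7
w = -57/7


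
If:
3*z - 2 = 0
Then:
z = 2/3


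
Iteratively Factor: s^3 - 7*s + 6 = (s + 3)*(s^2 - 3*s + 2) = (s - 2)*(s + 3)*(s - 1)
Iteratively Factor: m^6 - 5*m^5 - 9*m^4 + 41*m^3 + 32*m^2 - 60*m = (m - 3)*(m^5 - 2*m^4 - 15*m^3 - 4*m^2 + 20*m) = (m - 3)*(m - 1)*(m^4 - m^3 - 16*m^2 - 20*m) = m*(m - 3)*(m - 1)*(m^3 - m^2 - 16*m - 20) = m*(m - 3)*(m - 1)*(m + 2)*(m^2 - 3*m - 10) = m*(m - 5)*(m - 3)*(m - 1)*(m + 2)*(m + 2)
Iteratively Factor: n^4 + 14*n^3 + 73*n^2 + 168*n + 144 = (n + 3)*(n^3 + 11*n^2 + 40*n + 48) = (n + 3)*(n + 4)*(n^2 + 7*n + 12) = (n + 3)*(n + 4)^2*(n + 3)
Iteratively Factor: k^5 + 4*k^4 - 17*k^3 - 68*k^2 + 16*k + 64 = (k + 1)*(k^4 + 3*k^3 - 20*k^2 - 48*k + 64) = (k - 4)*(k + 1)*(k^3 + 7*k^2 + 8*k - 16) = (k - 4)*(k + 1)*(k + 4)*(k^2 + 3*k - 4) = (k - 4)*(k + 1)*(k + 4)^2*(k - 1)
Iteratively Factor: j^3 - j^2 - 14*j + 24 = (j - 2)*(j^2 + j - 12) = (j - 2)*(j + 4)*(j - 3)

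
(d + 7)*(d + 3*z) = d^2 + 3*d*z + 7*d + 21*z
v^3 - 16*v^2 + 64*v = v*(v - 8)^2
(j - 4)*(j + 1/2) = j^2 - 7*j/2 - 2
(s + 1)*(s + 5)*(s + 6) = s^3 + 12*s^2 + 41*s + 30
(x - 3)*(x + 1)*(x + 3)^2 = x^4 + 4*x^3 - 6*x^2 - 36*x - 27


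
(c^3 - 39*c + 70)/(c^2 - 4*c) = (c^3 - 39*c + 70)/(c*(c - 4))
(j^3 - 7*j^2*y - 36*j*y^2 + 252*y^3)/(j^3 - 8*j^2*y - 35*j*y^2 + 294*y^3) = (-j + 6*y)/(-j + 7*y)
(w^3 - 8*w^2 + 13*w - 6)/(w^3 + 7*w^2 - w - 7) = (w^2 - 7*w + 6)/(w^2 + 8*w + 7)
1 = 1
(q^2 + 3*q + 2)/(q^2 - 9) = (q^2 + 3*q + 2)/(q^2 - 9)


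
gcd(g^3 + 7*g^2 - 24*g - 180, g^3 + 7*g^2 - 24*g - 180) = g^3 + 7*g^2 - 24*g - 180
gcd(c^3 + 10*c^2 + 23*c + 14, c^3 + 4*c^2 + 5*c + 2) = c^2 + 3*c + 2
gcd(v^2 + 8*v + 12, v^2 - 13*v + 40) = 1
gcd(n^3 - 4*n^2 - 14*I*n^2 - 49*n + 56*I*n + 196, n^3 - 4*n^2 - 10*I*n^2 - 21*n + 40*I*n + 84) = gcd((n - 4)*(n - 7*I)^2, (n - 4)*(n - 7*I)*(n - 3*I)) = n^2 + n*(-4 - 7*I) + 28*I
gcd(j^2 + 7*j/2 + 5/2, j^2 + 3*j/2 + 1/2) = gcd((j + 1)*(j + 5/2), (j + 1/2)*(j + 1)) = j + 1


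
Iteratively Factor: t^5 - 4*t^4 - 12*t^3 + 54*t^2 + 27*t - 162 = (t - 3)*(t^4 - t^3 - 15*t^2 + 9*t + 54) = (t - 3)*(t + 3)*(t^3 - 4*t^2 - 3*t + 18) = (t - 3)^2*(t + 3)*(t^2 - t - 6) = (t - 3)^3*(t + 3)*(t + 2)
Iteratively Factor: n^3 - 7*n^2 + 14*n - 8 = (n - 4)*(n^2 - 3*n + 2) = (n - 4)*(n - 1)*(n - 2)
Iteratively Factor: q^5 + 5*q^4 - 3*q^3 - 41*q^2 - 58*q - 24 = (q - 3)*(q^4 + 8*q^3 + 21*q^2 + 22*q + 8) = (q - 3)*(q + 4)*(q^3 + 4*q^2 + 5*q + 2) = (q - 3)*(q + 2)*(q + 4)*(q^2 + 2*q + 1) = (q - 3)*(q + 1)*(q + 2)*(q + 4)*(q + 1)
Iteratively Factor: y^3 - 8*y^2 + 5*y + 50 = (y - 5)*(y^2 - 3*y - 10) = (y - 5)^2*(y + 2)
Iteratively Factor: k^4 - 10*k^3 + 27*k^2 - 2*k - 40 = (k - 4)*(k^3 - 6*k^2 + 3*k + 10) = (k - 4)*(k + 1)*(k^2 - 7*k + 10) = (k - 5)*(k - 4)*(k + 1)*(k - 2)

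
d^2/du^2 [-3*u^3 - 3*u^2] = -18*u - 6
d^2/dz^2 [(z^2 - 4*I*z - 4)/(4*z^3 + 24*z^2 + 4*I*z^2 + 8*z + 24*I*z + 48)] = (z^6 - 12*I*z^5 + z^4*(-18 - 90*I) + z^3*(-258 - 202*I) + z^2*(-660 + 36*I) + z*(-72 + 408*I) + 272 + 48*I)/(2*z^9 + z^8*(36 + 6*I) + z^7*(222 + 108*I) + z^6*(540 + 670*I) + z^5*(660 + 1692*I) + z^4*(1512 + 2400*I) + z^3*(1312 + 5184*I) + z^2*(2880 + 2592*I) + z*(1728 + 5184*I) + 3456)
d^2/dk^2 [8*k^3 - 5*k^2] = 48*k - 10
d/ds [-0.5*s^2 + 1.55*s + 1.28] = 1.55 - 1.0*s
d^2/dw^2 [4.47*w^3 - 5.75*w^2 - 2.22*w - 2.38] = 26.82*w - 11.5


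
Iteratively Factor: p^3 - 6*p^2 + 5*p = (p - 5)*(p^2 - p) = p*(p - 5)*(p - 1)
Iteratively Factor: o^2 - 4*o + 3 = (o - 1)*(o - 3)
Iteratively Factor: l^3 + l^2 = (l)*(l^2 + l) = l*(l + 1)*(l)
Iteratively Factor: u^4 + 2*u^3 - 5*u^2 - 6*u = (u)*(u^3 + 2*u^2 - 5*u - 6) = u*(u + 1)*(u^2 + u - 6) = u*(u + 1)*(u + 3)*(u - 2)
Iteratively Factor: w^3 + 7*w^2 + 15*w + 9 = (w + 1)*(w^2 + 6*w + 9) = (w + 1)*(w + 3)*(w + 3)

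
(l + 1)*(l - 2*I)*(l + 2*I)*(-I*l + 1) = -I*l^4 + l^3 - I*l^3 + l^2 - 4*I*l^2 + 4*l - 4*I*l + 4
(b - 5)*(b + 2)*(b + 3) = b^3 - 19*b - 30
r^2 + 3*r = r*(r + 3)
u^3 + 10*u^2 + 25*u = u*(u + 5)^2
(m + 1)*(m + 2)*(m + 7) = m^3 + 10*m^2 + 23*m + 14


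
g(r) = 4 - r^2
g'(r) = -2*r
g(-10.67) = -109.85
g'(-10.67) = 21.34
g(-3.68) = -9.54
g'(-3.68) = 7.36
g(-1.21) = 2.54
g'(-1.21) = 2.42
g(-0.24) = 3.94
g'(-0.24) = 0.48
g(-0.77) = 3.41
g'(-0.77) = 1.54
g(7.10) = -46.41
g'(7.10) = -14.20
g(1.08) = 2.83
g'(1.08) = -2.16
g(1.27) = 2.39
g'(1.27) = -2.54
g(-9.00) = -77.00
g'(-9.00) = 18.00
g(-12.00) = -140.00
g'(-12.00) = 24.00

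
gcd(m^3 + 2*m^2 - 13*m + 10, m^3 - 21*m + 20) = m^2 + 4*m - 5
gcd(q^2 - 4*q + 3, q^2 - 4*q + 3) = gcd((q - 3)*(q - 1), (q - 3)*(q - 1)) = q^2 - 4*q + 3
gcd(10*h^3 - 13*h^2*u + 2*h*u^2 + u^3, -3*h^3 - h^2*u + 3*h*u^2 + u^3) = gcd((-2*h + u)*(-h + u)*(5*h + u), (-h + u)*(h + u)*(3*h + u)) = -h + u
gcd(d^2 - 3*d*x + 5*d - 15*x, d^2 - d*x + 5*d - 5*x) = d + 5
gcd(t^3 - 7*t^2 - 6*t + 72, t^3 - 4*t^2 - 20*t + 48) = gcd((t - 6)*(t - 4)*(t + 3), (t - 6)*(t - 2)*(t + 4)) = t - 6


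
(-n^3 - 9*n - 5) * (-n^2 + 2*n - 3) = n^5 - 2*n^4 + 12*n^3 - 13*n^2 + 17*n + 15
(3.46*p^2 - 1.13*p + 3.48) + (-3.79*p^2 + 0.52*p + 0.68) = -0.33*p^2 - 0.61*p + 4.16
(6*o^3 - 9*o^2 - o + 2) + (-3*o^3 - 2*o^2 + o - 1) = 3*o^3 - 11*o^2 + 1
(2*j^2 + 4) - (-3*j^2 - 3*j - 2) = 5*j^2 + 3*j + 6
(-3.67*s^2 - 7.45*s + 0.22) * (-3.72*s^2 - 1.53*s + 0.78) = 13.6524*s^4 + 33.3291*s^3 + 7.7175*s^2 - 6.1476*s + 0.1716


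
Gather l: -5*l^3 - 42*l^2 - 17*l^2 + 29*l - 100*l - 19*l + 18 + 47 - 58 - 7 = -5*l^3 - 59*l^2 - 90*l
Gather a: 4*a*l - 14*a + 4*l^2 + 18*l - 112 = a*(4*l - 14) + 4*l^2 + 18*l - 112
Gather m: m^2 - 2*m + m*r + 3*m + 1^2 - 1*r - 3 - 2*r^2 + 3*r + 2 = m^2 + m*(r + 1) - 2*r^2 + 2*r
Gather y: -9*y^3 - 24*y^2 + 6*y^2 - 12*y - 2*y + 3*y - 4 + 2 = -9*y^3 - 18*y^2 - 11*y - 2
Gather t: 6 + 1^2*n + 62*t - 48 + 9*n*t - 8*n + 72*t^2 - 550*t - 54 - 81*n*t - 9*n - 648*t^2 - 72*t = -16*n - 576*t^2 + t*(-72*n - 560) - 96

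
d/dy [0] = 0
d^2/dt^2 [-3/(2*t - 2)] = -3/(t - 1)^3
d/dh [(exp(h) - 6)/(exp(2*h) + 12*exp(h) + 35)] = (-2*(exp(h) - 6)*(exp(h) + 6) + exp(2*h) + 12*exp(h) + 35)*exp(h)/(exp(2*h) + 12*exp(h) + 35)^2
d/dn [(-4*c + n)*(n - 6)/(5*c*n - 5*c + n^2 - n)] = ((4*c - n)*(n - 6)*(5*c + 2*n - 1) + 2*(-2*c + n - 3)*(5*c*n - 5*c + n^2 - n))/(5*c*n - 5*c + n^2 - n)^2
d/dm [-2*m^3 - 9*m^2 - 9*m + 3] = -6*m^2 - 18*m - 9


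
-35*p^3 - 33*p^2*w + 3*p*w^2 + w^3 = (-5*p + w)*(p + w)*(7*p + w)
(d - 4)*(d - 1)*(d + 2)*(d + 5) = d^4 + 2*d^3 - 21*d^2 - 22*d + 40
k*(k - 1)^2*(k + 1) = k^4 - k^3 - k^2 + k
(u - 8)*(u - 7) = u^2 - 15*u + 56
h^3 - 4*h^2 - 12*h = h*(h - 6)*(h + 2)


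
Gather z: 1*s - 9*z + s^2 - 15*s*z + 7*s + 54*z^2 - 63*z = s^2 + 8*s + 54*z^2 + z*(-15*s - 72)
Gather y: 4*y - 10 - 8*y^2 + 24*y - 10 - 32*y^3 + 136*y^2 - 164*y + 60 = -32*y^3 + 128*y^2 - 136*y + 40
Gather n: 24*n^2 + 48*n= 24*n^2 + 48*n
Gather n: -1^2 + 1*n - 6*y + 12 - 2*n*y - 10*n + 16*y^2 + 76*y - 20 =n*(-2*y - 9) + 16*y^2 + 70*y - 9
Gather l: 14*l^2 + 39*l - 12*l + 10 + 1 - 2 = 14*l^2 + 27*l + 9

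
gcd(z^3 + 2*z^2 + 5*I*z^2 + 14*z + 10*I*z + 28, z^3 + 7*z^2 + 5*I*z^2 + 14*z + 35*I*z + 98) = z^2 + 5*I*z + 14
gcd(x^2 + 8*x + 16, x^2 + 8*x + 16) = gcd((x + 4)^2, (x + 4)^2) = x^2 + 8*x + 16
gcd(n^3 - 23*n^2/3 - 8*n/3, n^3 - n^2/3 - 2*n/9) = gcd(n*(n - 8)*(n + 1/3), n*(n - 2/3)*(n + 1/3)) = n^2 + n/3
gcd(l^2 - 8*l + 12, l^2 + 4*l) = 1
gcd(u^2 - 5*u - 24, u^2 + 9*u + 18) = u + 3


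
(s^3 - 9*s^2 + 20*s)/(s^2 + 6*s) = (s^2 - 9*s + 20)/(s + 6)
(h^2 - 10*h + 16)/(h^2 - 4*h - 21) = (-h^2 + 10*h - 16)/(-h^2 + 4*h + 21)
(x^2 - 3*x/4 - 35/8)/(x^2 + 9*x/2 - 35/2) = (x + 7/4)/(x + 7)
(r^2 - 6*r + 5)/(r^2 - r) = (r - 5)/r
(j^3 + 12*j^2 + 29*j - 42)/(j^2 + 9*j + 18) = (j^2 + 6*j - 7)/(j + 3)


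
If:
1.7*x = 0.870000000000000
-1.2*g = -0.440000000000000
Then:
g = 0.37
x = 0.51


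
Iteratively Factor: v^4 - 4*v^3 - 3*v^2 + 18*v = (v - 3)*(v^3 - v^2 - 6*v) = (v - 3)^2*(v^2 + 2*v) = (v - 3)^2*(v + 2)*(v)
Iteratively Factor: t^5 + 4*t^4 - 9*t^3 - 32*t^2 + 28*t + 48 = (t + 1)*(t^4 + 3*t^3 - 12*t^2 - 20*t + 48) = (t - 2)*(t + 1)*(t^3 + 5*t^2 - 2*t - 24) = (t - 2)*(t + 1)*(t + 4)*(t^2 + t - 6) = (t - 2)*(t + 1)*(t + 3)*(t + 4)*(t - 2)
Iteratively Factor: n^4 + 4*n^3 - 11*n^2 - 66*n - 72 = (n + 3)*(n^3 + n^2 - 14*n - 24) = (n - 4)*(n + 3)*(n^2 + 5*n + 6) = (n - 4)*(n + 2)*(n + 3)*(n + 3)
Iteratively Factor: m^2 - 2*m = (m)*(m - 2)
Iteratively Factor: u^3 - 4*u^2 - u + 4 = (u + 1)*(u^2 - 5*u + 4) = (u - 4)*(u + 1)*(u - 1)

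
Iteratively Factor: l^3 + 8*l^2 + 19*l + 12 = (l + 1)*(l^2 + 7*l + 12) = (l + 1)*(l + 3)*(l + 4)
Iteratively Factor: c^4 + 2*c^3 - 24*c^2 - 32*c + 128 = (c + 4)*(c^3 - 2*c^2 - 16*c + 32) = (c - 2)*(c + 4)*(c^2 - 16) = (c - 2)*(c + 4)^2*(c - 4)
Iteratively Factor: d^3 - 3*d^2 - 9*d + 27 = (d - 3)*(d^2 - 9) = (d - 3)^2*(d + 3)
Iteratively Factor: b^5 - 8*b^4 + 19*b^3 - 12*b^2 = (b)*(b^4 - 8*b^3 + 19*b^2 - 12*b) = b*(b - 4)*(b^3 - 4*b^2 + 3*b) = b*(b - 4)*(b - 1)*(b^2 - 3*b) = b*(b - 4)*(b - 3)*(b - 1)*(b)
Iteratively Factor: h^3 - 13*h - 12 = (h + 1)*(h^2 - h - 12) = (h + 1)*(h + 3)*(h - 4)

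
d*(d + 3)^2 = d^3 + 6*d^2 + 9*d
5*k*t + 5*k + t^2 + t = (5*k + t)*(t + 1)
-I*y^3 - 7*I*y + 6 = (y - 3*I)*(y + 2*I)*(-I*y + 1)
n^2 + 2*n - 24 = (n - 4)*(n + 6)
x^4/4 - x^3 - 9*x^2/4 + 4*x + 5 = (x/2 + 1/2)*(x/2 + 1)*(x - 5)*(x - 2)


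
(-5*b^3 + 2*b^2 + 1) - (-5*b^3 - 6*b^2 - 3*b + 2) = 8*b^2 + 3*b - 1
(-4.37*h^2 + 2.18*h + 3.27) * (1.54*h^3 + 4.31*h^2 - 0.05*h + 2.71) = -6.7298*h^5 - 15.4775*h^4 + 14.6501*h^3 + 2.142*h^2 + 5.7443*h + 8.8617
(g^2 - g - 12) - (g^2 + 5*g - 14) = 2 - 6*g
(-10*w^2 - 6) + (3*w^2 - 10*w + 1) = -7*w^2 - 10*w - 5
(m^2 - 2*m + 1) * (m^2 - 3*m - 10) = m^4 - 5*m^3 - 3*m^2 + 17*m - 10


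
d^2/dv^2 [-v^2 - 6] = -2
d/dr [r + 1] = 1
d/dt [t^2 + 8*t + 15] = 2*t + 8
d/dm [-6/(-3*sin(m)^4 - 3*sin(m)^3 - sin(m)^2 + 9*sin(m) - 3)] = 6*(-12*sin(m)^3 - 9*sin(m)^2 - 2*sin(m) + 9)*cos(m)/(3*sin(m)^4 + 3*sin(m)^3 + sin(m)^2 - 9*sin(m) + 3)^2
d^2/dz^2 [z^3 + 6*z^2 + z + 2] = 6*z + 12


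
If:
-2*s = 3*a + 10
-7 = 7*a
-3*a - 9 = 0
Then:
No Solution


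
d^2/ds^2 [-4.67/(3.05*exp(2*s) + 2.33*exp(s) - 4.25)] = (-4.67*(6.1*exp(s) + 2.33)*(12.2*exp(s) + 4.66)*exp(s) + (56.974*exp(s) + 10.8811)*(3.05*exp(2*s) + 2.33*exp(s) - 4.25))*exp(s)/(3.05*exp(2*s) + 2.33*exp(s) - 4.25)^3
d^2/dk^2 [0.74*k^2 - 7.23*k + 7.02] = 1.48000000000000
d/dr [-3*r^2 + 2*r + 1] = 2 - 6*r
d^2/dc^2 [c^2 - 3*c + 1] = 2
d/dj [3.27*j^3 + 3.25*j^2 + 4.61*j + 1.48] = 9.81*j^2 + 6.5*j + 4.61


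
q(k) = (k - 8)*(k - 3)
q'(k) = 2*k - 11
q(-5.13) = 106.75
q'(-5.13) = -21.26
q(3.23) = -1.10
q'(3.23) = -4.54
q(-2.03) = 50.45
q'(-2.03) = -15.06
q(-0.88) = 34.45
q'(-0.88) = -12.76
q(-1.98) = 49.70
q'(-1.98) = -14.96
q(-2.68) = 60.66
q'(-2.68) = -16.36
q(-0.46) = 29.27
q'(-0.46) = -11.92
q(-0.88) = 34.45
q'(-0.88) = -12.76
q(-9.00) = 204.00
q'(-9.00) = -29.00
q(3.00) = 0.00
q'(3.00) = -5.00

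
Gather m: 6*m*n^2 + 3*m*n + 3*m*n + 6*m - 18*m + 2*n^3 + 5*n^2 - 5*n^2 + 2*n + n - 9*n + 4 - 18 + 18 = m*(6*n^2 + 6*n - 12) + 2*n^3 - 6*n + 4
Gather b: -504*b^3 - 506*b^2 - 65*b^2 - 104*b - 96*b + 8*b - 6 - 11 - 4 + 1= -504*b^3 - 571*b^2 - 192*b - 20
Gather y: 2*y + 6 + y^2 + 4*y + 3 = y^2 + 6*y + 9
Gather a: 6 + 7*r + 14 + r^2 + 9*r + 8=r^2 + 16*r + 28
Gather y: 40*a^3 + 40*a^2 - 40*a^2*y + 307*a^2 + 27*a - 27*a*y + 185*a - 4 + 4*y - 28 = 40*a^3 + 347*a^2 + 212*a + y*(-40*a^2 - 27*a + 4) - 32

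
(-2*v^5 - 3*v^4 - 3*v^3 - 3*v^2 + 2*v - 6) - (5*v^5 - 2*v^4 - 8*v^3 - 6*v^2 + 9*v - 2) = -7*v^5 - v^4 + 5*v^3 + 3*v^2 - 7*v - 4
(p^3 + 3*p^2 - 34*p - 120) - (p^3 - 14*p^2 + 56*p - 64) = 17*p^2 - 90*p - 56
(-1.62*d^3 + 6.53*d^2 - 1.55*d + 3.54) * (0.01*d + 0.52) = -0.0162*d^4 - 0.7771*d^3 + 3.3801*d^2 - 0.7706*d + 1.8408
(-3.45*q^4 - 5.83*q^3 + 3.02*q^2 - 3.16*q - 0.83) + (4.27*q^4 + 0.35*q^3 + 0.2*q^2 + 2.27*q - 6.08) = 0.819999999999999*q^4 - 5.48*q^3 + 3.22*q^2 - 0.89*q - 6.91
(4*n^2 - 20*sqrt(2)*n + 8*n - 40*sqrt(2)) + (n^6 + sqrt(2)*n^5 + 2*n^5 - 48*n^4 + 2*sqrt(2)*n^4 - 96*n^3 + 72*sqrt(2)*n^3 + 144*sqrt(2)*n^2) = n^6 + sqrt(2)*n^5 + 2*n^5 - 48*n^4 + 2*sqrt(2)*n^4 - 96*n^3 + 72*sqrt(2)*n^3 + 4*n^2 + 144*sqrt(2)*n^2 - 20*sqrt(2)*n + 8*n - 40*sqrt(2)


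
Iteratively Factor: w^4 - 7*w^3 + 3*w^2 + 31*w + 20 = (w - 4)*(w^3 - 3*w^2 - 9*w - 5) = (w - 5)*(w - 4)*(w^2 + 2*w + 1) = (w - 5)*(w - 4)*(w + 1)*(w + 1)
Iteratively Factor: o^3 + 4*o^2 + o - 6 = (o + 3)*(o^2 + o - 2) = (o - 1)*(o + 3)*(o + 2)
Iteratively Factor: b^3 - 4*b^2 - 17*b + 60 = (b - 3)*(b^2 - b - 20) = (b - 3)*(b + 4)*(b - 5)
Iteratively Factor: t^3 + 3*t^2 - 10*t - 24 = (t + 4)*(t^2 - t - 6) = (t + 2)*(t + 4)*(t - 3)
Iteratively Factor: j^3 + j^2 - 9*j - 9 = (j + 3)*(j^2 - 2*j - 3) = (j + 1)*(j + 3)*(j - 3)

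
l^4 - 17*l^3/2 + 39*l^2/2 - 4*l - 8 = (l - 4)^2*(l - 1)*(l + 1/2)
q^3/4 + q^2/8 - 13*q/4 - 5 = (q/4 + 1/2)*(q - 4)*(q + 5/2)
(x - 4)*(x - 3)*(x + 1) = x^3 - 6*x^2 + 5*x + 12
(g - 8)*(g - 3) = g^2 - 11*g + 24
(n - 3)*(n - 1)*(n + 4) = n^3 - 13*n + 12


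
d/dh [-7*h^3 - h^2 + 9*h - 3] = -21*h^2 - 2*h + 9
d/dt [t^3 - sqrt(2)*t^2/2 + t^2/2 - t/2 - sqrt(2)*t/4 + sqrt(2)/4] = 3*t^2 - sqrt(2)*t + t - 1/2 - sqrt(2)/4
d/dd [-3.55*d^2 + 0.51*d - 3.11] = 0.51 - 7.1*d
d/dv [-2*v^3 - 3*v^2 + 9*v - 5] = -6*v^2 - 6*v + 9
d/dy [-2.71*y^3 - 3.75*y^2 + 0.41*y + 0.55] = -8.13*y^2 - 7.5*y + 0.41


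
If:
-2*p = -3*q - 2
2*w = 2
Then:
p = 3*q/2 + 1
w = 1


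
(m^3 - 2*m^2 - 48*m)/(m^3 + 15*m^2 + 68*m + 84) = m*(m - 8)/(m^2 + 9*m + 14)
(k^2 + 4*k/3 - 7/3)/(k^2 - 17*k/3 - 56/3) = (k - 1)/(k - 8)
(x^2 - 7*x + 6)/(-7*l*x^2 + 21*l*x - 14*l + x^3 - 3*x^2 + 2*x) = (x - 6)/(-7*l*x + 14*l + x^2 - 2*x)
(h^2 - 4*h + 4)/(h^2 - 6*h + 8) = (h - 2)/(h - 4)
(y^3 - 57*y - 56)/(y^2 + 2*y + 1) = (y^2 - y - 56)/(y + 1)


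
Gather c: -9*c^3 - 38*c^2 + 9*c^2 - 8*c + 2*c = -9*c^3 - 29*c^2 - 6*c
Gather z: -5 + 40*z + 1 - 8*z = 32*z - 4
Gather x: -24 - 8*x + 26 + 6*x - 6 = -2*x - 4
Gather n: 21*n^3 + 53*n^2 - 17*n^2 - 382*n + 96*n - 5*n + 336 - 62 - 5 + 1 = 21*n^3 + 36*n^2 - 291*n + 270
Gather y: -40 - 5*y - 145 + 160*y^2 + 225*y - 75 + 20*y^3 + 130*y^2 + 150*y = 20*y^3 + 290*y^2 + 370*y - 260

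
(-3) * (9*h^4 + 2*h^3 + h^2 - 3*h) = -27*h^4 - 6*h^3 - 3*h^2 + 9*h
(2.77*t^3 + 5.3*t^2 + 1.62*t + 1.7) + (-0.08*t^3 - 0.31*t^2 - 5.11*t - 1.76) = 2.69*t^3 + 4.99*t^2 - 3.49*t - 0.0600000000000001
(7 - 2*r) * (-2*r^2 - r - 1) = 4*r^3 - 12*r^2 - 5*r - 7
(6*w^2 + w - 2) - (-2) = 6*w^2 + w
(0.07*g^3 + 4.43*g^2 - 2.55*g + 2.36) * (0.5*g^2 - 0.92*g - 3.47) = 0.035*g^5 + 2.1506*g^4 - 5.5935*g^3 - 11.8461*g^2 + 6.6773*g - 8.1892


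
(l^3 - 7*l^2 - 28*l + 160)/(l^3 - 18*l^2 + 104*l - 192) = (l + 5)/(l - 6)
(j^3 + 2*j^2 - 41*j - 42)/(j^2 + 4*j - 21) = (j^2 - 5*j - 6)/(j - 3)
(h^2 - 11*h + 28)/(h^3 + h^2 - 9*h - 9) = (h^2 - 11*h + 28)/(h^3 + h^2 - 9*h - 9)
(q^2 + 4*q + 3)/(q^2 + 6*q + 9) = (q + 1)/(q + 3)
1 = 1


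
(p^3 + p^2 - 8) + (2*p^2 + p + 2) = p^3 + 3*p^2 + p - 6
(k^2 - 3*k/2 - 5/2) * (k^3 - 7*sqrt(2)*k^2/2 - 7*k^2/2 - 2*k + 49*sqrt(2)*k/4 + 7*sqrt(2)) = k^5 - 5*k^4 - 7*sqrt(2)*k^4/2 + 3*k^3/4 + 35*sqrt(2)*k^3/2 - 21*sqrt(2)*k^2/8 + 47*k^2/4 - 329*sqrt(2)*k/8 + 5*k - 35*sqrt(2)/2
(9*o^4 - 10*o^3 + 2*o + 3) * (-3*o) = -27*o^5 + 30*o^4 - 6*o^2 - 9*o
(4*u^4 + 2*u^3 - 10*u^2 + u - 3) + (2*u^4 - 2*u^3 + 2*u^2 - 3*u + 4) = 6*u^4 - 8*u^2 - 2*u + 1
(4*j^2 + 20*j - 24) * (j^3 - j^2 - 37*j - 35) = 4*j^5 + 16*j^4 - 192*j^3 - 856*j^2 + 188*j + 840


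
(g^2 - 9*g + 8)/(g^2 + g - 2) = (g - 8)/(g + 2)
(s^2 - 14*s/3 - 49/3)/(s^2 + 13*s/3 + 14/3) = (s - 7)/(s + 2)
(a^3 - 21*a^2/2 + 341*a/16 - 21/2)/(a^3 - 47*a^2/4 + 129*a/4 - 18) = (a - 7/4)/(a - 3)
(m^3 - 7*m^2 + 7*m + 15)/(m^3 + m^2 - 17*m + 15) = (m^2 - 4*m - 5)/(m^2 + 4*m - 5)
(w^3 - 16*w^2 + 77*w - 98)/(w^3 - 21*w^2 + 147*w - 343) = (w - 2)/(w - 7)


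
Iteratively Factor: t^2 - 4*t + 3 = (t - 1)*(t - 3)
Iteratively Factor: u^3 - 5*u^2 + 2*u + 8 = (u + 1)*(u^2 - 6*u + 8) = (u - 2)*(u + 1)*(u - 4)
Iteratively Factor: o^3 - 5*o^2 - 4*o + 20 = (o - 5)*(o^2 - 4) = (o - 5)*(o - 2)*(o + 2)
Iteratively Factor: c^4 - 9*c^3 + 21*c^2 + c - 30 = (c - 3)*(c^3 - 6*c^2 + 3*c + 10) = (c - 3)*(c - 2)*(c^2 - 4*c - 5) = (c - 3)*(c - 2)*(c + 1)*(c - 5)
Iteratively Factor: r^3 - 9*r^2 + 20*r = (r)*(r^2 - 9*r + 20) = r*(r - 5)*(r - 4)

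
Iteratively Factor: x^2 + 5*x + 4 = (x + 4)*(x + 1)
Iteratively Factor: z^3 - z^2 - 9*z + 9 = (z - 3)*(z^2 + 2*z - 3) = (z - 3)*(z - 1)*(z + 3)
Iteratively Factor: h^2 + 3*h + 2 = (h + 2)*(h + 1)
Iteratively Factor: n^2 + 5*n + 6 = (n + 2)*(n + 3)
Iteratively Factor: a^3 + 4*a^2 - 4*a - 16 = (a + 2)*(a^2 + 2*a - 8) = (a + 2)*(a + 4)*(a - 2)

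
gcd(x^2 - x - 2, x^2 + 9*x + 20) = 1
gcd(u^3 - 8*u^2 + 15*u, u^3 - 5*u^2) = u^2 - 5*u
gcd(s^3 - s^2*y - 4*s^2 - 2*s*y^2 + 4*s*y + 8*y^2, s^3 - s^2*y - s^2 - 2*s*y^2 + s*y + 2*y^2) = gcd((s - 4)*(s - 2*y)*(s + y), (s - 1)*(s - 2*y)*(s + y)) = -s^2 + s*y + 2*y^2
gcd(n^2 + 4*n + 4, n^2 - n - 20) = 1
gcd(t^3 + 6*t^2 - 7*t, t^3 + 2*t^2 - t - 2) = t - 1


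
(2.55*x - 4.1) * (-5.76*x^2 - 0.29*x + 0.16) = -14.688*x^3 + 22.8765*x^2 + 1.597*x - 0.656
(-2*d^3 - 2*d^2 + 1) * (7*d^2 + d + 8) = -14*d^5 - 16*d^4 - 18*d^3 - 9*d^2 + d + 8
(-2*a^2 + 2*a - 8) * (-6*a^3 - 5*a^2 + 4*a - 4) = 12*a^5 - 2*a^4 + 30*a^3 + 56*a^2 - 40*a + 32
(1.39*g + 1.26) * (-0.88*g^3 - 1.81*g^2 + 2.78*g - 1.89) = -1.2232*g^4 - 3.6247*g^3 + 1.5836*g^2 + 0.8757*g - 2.3814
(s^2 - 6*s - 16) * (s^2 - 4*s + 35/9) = s^4 - 10*s^3 + 107*s^2/9 + 122*s/3 - 560/9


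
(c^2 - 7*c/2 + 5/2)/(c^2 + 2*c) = (2*c^2 - 7*c + 5)/(2*c*(c + 2))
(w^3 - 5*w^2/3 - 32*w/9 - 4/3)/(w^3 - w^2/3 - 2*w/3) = (w^2 - 7*w/3 - 2)/(w*(w - 1))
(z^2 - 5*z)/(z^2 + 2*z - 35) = z/(z + 7)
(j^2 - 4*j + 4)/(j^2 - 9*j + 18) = (j^2 - 4*j + 4)/(j^2 - 9*j + 18)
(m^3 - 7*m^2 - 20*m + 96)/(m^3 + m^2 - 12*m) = (m - 8)/m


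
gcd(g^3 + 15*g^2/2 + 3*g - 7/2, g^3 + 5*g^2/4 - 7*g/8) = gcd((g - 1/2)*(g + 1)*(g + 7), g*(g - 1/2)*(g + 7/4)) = g - 1/2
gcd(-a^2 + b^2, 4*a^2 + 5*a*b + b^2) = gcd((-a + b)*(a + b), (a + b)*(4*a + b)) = a + b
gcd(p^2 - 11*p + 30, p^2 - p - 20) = p - 5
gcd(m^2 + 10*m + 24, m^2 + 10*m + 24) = m^2 + 10*m + 24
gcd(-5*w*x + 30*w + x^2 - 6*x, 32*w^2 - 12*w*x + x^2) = 1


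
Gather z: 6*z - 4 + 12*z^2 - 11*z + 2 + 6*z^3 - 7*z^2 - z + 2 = 6*z^3 + 5*z^2 - 6*z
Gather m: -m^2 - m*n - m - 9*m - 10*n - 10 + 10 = -m^2 + m*(-n - 10) - 10*n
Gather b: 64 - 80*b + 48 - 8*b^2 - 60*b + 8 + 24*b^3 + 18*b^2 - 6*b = 24*b^3 + 10*b^2 - 146*b + 120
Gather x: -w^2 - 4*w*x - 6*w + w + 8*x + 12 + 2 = -w^2 - 5*w + x*(8 - 4*w) + 14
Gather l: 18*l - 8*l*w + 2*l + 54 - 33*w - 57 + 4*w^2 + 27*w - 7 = l*(20 - 8*w) + 4*w^2 - 6*w - 10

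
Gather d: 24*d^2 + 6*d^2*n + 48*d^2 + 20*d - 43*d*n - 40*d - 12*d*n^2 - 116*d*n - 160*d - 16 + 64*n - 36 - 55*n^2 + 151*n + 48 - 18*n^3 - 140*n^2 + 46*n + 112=d^2*(6*n + 72) + d*(-12*n^2 - 159*n - 180) - 18*n^3 - 195*n^2 + 261*n + 108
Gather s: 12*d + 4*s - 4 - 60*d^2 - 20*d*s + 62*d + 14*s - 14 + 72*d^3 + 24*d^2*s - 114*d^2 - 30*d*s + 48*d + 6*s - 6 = 72*d^3 - 174*d^2 + 122*d + s*(24*d^2 - 50*d + 24) - 24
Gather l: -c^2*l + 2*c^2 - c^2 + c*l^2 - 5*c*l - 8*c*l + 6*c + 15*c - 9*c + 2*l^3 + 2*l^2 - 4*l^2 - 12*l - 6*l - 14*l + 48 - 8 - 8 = c^2 + 12*c + 2*l^3 + l^2*(c - 2) + l*(-c^2 - 13*c - 32) + 32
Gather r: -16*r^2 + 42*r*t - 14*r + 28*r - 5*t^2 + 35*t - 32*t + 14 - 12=-16*r^2 + r*(42*t + 14) - 5*t^2 + 3*t + 2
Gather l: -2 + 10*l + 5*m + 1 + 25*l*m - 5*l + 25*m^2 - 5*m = l*(25*m + 5) + 25*m^2 - 1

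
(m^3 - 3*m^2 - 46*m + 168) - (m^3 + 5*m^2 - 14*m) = -8*m^2 - 32*m + 168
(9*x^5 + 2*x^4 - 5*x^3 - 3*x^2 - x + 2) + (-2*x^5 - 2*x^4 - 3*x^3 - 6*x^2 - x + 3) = 7*x^5 - 8*x^3 - 9*x^2 - 2*x + 5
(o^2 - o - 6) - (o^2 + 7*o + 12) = -8*o - 18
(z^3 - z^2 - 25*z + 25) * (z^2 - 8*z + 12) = z^5 - 9*z^4 - 5*z^3 + 213*z^2 - 500*z + 300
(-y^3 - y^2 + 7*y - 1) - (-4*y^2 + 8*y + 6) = -y^3 + 3*y^2 - y - 7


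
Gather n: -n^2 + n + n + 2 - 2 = -n^2 + 2*n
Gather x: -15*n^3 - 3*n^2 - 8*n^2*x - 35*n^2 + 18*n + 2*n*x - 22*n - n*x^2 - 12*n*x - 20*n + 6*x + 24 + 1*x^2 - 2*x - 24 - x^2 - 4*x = -15*n^3 - 38*n^2 - n*x^2 - 24*n + x*(-8*n^2 - 10*n)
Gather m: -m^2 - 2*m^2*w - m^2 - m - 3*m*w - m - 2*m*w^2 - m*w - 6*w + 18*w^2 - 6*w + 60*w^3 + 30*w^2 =m^2*(-2*w - 2) + m*(-2*w^2 - 4*w - 2) + 60*w^3 + 48*w^2 - 12*w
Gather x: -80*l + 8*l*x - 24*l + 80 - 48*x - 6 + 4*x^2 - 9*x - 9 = -104*l + 4*x^2 + x*(8*l - 57) + 65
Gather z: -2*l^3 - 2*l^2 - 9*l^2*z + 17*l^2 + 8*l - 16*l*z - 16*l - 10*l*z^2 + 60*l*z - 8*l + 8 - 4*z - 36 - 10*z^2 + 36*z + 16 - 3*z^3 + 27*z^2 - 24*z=-2*l^3 + 15*l^2 - 16*l - 3*z^3 + z^2*(17 - 10*l) + z*(-9*l^2 + 44*l + 8) - 12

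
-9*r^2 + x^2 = (-3*r + x)*(3*r + x)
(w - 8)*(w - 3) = w^2 - 11*w + 24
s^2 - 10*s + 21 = (s - 7)*(s - 3)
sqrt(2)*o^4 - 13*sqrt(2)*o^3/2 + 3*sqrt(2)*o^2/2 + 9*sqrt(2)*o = o*(o - 6)*(o - 3/2)*(sqrt(2)*o + sqrt(2))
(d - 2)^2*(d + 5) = d^3 + d^2 - 16*d + 20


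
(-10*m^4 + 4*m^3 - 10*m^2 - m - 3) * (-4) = 40*m^4 - 16*m^3 + 40*m^2 + 4*m + 12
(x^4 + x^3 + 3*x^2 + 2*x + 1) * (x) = x^5 + x^4 + 3*x^3 + 2*x^2 + x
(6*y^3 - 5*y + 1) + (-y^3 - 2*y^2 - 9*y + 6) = 5*y^3 - 2*y^2 - 14*y + 7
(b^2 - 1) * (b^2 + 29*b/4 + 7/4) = b^4 + 29*b^3/4 + 3*b^2/4 - 29*b/4 - 7/4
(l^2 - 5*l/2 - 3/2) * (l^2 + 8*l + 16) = l^4 + 11*l^3/2 - 11*l^2/2 - 52*l - 24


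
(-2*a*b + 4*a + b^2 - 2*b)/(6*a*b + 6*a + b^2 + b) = (-2*a*b + 4*a + b^2 - 2*b)/(6*a*b + 6*a + b^2 + b)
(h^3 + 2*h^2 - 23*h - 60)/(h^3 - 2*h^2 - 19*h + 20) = (h + 3)/(h - 1)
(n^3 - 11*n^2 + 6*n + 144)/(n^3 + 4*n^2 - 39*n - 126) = (n - 8)/(n + 7)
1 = 1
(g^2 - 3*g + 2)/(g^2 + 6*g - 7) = (g - 2)/(g + 7)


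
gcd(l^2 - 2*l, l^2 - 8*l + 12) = l - 2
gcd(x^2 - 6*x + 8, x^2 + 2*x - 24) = x - 4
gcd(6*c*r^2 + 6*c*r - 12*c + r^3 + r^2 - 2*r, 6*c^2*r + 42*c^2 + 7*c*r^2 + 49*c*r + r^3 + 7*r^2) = 6*c + r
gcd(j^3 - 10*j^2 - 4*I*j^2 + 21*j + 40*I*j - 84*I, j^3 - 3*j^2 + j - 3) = j - 3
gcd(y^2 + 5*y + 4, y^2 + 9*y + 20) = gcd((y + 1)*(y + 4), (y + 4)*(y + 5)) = y + 4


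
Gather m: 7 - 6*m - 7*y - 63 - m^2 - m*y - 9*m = -m^2 + m*(-y - 15) - 7*y - 56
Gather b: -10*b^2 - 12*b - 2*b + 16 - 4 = -10*b^2 - 14*b + 12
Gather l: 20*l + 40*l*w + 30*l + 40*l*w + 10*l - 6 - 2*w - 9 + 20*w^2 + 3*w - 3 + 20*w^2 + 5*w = l*(80*w + 60) + 40*w^2 + 6*w - 18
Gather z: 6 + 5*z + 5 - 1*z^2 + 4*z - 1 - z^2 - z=-2*z^2 + 8*z + 10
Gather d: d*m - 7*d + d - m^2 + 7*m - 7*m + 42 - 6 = d*(m - 6) - m^2 + 36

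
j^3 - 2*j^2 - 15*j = j*(j - 5)*(j + 3)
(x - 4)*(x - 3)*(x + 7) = x^3 - 37*x + 84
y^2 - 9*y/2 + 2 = (y - 4)*(y - 1/2)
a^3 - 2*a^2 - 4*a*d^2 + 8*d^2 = (a - 2)*(a - 2*d)*(a + 2*d)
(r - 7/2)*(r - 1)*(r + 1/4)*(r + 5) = r^4 + 3*r^3/4 - 151*r^2/8 + 51*r/4 + 35/8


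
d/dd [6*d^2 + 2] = 12*d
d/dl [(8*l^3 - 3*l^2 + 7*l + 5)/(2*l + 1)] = (32*l^3 + 18*l^2 - 6*l - 3)/(4*l^2 + 4*l + 1)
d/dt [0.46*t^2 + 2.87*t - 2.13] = 0.92*t + 2.87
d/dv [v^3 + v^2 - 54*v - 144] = 3*v^2 + 2*v - 54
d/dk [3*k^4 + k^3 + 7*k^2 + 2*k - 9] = 12*k^3 + 3*k^2 + 14*k + 2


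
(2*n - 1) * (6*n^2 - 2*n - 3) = 12*n^3 - 10*n^2 - 4*n + 3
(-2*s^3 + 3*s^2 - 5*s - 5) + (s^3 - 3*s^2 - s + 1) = -s^3 - 6*s - 4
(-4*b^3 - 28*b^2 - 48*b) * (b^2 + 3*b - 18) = -4*b^5 - 40*b^4 - 60*b^3 + 360*b^2 + 864*b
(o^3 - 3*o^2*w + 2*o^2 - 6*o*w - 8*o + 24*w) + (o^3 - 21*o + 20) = 2*o^3 - 3*o^2*w + 2*o^2 - 6*o*w - 29*o + 24*w + 20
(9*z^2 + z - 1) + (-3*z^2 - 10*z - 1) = 6*z^2 - 9*z - 2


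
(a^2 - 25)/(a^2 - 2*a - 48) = (25 - a^2)/(-a^2 + 2*a + 48)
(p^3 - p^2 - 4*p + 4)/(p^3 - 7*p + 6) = (p + 2)/(p + 3)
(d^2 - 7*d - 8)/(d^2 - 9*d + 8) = (d + 1)/(d - 1)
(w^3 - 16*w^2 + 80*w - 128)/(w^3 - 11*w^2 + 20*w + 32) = (w - 4)/(w + 1)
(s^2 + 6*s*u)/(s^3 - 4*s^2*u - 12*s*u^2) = (s + 6*u)/(s^2 - 4*s*u - 12*u^2)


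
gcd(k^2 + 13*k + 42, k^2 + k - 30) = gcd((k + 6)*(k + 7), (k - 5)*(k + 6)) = k + 6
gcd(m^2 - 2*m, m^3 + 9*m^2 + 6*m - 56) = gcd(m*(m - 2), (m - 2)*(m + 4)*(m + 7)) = m - 2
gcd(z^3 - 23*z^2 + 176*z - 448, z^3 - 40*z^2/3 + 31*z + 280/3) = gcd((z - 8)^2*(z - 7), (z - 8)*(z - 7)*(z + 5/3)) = z^2 - 15*z + 56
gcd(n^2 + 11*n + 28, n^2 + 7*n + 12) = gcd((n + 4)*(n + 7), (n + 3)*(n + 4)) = n + 4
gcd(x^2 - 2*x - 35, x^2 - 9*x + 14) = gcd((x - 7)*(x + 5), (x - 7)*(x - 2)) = x - 7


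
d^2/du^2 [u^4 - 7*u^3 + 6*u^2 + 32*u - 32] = 12*u^2 - 42*u + 12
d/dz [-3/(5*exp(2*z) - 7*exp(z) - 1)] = (30*exp(z) - 21)*exp(z)/(-5*exp(2*z) + 7*exp(z) + 1)^2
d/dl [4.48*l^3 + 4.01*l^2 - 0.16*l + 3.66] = 13.44*l^2 + 8.02*l - 0.16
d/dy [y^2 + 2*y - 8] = 2*y + 2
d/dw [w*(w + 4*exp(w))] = w*(4*exp(w) + 1) + w + 4*exp(w)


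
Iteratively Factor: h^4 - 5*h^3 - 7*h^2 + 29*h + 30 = (h + 1)*(h^3 - 6*h^2 - h + 30) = (h - 3)*(h + 1)*(h^2 - 3*h - 10) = (h - 5)*(h - 3)*(h + 1)*(h + 2)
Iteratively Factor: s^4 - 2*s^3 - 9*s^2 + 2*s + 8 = (s - 1)*(s^3 - s^2 - 10*s - 8) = (s - 4)*(s - 1)*(s^2 + 3*s + 2) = (s - 4)*(s - 1)*(s + 1)*(s + 2)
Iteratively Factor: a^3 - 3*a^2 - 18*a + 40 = (a + 4)*(a^2 - 7*a + 10) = (a - 5)*(a + 4)*(a - 2)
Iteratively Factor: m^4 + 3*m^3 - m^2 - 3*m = (m + 1)*(m^3 + 2*m^2 - 3*m) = m*(m + 1)*(m^2 + 2*m - 3) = m*(m - 1)*(m + 1)*(m + 3)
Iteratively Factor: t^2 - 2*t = (t - 2)*(t)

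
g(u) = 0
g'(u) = 0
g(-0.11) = 0.00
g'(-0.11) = 0.00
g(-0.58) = 0.00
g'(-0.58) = 0.00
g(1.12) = 0.00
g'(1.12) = 0.00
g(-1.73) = 0.00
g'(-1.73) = 0.00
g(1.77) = 0.00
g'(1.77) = 0.00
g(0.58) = 0.00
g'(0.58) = 0.00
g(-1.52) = 0.00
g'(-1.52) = 0.00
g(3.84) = 0.00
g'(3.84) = 0.00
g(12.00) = 0.00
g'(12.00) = 0.00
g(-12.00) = 0.00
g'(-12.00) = 0.00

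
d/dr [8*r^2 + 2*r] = 16*r + 2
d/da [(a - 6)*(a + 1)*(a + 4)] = 3*a^2 - 2*a - 26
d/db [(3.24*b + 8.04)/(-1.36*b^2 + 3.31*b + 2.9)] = (4.4064*b^2 + 21.8688*b - 17.2164)/(1.8496*b^4 - 9.0032*b^3 + 3.0681*b^2 + 19.198*b + 8.41)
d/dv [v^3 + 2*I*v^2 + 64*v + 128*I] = 3*v^2 + 4*I*v + 64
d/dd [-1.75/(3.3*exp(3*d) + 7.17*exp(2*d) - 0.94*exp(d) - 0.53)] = (17.325*exp(2*d) + 25.095*exp(d) - 1.645)*exp(d)/(3.3*exp(3*d) + 7.17*exp(2*d) - 0.94*exp(d) - 0.53)^2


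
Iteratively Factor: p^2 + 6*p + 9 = (p + 3)*(p + 3)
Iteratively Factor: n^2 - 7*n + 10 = (n - 2)*(n - 5)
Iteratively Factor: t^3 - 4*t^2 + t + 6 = (t - 2)*(t^2 - 2*t - 3) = (t - 3)*(t - 2)*(t + 1)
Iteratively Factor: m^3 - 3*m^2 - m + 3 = (m - 3)*(m^2 - 1) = (m - 3)*(m - 1)*(m + 1)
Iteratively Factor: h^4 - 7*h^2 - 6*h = (h)*(h^3 - 7*h - 6) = h*(h - 3)*(h^2 + 3*h + 2) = h*(h - 3)*(h + 2)*(h + 1)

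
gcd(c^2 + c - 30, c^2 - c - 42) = c + 6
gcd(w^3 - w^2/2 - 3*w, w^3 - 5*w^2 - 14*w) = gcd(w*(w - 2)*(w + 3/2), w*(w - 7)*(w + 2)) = w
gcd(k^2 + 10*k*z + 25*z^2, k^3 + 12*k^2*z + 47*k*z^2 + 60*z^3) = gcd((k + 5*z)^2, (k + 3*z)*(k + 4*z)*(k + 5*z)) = k + 5*z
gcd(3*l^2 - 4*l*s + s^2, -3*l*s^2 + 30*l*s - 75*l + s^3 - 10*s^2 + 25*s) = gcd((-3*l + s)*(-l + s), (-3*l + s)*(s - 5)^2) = -3*l + s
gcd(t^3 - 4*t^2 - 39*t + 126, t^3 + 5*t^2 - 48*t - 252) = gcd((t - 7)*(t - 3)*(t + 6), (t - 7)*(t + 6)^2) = t^2 - t - 42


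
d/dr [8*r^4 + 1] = 32*r^3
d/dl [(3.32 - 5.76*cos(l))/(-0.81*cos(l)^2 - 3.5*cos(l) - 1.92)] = (4.6656*cos(l)^2 - 5.3784*cos(l) - 22.6792)*sin(l)/(0.6561*cos(l)^4 + 5.67*cos(l)^3 + 15.3604*cos(l)^2 + 13.44*cos(l) + 3.6864)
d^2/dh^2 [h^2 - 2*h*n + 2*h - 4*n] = 2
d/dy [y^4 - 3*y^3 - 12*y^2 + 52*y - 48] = 4*y^3 - 9*y^2 - 24*y + 52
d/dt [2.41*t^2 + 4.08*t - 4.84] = 4.82*t + 4.08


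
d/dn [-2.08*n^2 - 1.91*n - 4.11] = -4.16*n - 1.91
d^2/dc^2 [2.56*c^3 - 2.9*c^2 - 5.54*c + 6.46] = 15.36*c - 5.8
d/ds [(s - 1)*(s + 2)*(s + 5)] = 3*s^2 + 12*s + 3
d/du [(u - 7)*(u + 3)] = 2*u - 4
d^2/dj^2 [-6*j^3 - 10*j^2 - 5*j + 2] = -36*j - 20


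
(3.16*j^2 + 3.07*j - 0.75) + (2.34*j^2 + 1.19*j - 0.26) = 5.5*j^2 + 4.26*j - 1.01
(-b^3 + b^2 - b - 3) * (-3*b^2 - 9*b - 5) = 3*b^5 + 6*b^4 - b^3 + 13*b^2 + 32*b + 15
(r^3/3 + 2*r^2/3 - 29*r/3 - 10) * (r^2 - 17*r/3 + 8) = r^5/3 - 11*r^4/9 - 97*r^3/9 + 451*r^2/9 - 62*r/3 - 80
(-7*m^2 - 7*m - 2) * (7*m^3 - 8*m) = -49*m^5 - 49*m^4 + 42*m^3 + 56*m^2 + 16*m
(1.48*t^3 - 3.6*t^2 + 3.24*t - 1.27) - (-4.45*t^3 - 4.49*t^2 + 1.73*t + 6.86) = 5.93*t^3 + 0.89*t^2 + 1.51*t - 8.13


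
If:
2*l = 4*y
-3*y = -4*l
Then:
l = 0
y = 0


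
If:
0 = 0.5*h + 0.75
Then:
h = -1.50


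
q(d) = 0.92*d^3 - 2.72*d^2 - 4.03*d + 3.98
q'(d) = 2.76*d^2 - 5.44*d - 4.03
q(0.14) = 3.37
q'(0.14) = -4.74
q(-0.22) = 4.73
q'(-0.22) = -2.70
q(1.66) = -6.00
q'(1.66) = -5.45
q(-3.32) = -46.29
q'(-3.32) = 44.45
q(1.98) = -7.52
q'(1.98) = -3.98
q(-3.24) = -42.81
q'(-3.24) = 42.57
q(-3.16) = -39.48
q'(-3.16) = 40.72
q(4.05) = 4.16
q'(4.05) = 19.21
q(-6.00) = -268.48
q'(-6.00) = 127.97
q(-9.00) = -850.75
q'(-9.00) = 268.49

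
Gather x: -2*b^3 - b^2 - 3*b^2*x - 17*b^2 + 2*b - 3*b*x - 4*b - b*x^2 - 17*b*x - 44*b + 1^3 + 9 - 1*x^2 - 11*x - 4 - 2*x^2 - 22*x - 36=-2*b^3 - 18*b^2 - 46*b + x^2*(-b - 3) + x*(-3*b^2 - 20*b - 33) - 30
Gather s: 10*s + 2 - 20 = 10*s - 18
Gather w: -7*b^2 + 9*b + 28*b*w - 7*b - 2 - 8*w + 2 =-7*b^2 + 2*b + w*(28*b - 8)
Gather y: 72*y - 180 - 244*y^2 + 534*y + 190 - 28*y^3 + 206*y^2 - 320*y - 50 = -28*y^3 - 38*y^2 + 286*y - 40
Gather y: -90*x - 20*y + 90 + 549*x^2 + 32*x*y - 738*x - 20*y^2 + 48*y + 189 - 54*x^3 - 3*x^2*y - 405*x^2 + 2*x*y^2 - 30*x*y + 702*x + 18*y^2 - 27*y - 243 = -54*x^3 + 144*x^2 - 126*x + y^2*(2*x - 2) + y*(-3*x^2 + 2*x + 1) + 36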